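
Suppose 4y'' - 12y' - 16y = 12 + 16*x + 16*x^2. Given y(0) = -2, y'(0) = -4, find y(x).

Divide through by 4: y'' - 3y' - 4y = 3 + 4*x + 4*x^2.
Characteristic equation r² - 3r - 4 = 0 factors as (r - 4)(r + 1) = 0, so r = 4, -1.
Hence y_h = C1*exp(4*x) + C2*exp(-x).
For the particular solution try y_p = A0 + A1*x + A2*x^2. Substituting and matching coefficients of each power of x gives A0 = -13/8, A1 = 1/2, A2 = -1, so y_p = -13/8 + x/2 - x^2.
General solution: y = -13/8 + x/2 - x^2 + C1*exp(4*x) + C2*exp(-x).
Apply the initial conditions: y(0) = -13/8 + C1 + C2 = -2 and y'(0) = 1/2 - C2 + 4*C1 = -4. Solving gives C1 = -39/40, C2 = 3/5.

y = -13/8 + x/2 - x**2 - 39*exp(4*x)/40 + 3*exp(-x)/5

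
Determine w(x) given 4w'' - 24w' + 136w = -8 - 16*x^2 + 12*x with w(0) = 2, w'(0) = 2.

w = -429/9826 - 2*x**2/17 + 27*x/578 - 4105*exp(3*x)*sin(5*x)/4913 + 20081*cos(5*x)*exp(3*x)/9826

Divide through by 4: w'' - 6w' + 34w = -2 - 4*x^2 + 3*x.
Characteristic equation r² - 6r + 34 = 0 has discriminant (-6)² - 4·(34) = -100 < 0, so r = 3 ± 5i.
Hence w_h = C1*cos(5*x)*exp(3*x) + C2*exp(3*x)*sin(5*x).
For the particular solution try w_p = A0 + A1*x + A2*x^2. Substituting and matching coefficients of each power of x gives A0 = -429/9826, A1 = 27/578, A2 = -2/17, so w_p = -429/9826 - 2*x^2/17 + 27*x/578.
General solution: w = -429/9826 - 2*x^2/17 + 27*x/578 + C1*cos(5*x)*exp(3*x) + C2*exp(3*x)*sin(5*x).
Apply the initial conditions: w(0) = -429/9826 + C1 = 2 and w'(0) = 27/578 + 3*C1 + 5*C2 = 2. Solving gives C1 = 20081/9826, C2 = -4105/4913.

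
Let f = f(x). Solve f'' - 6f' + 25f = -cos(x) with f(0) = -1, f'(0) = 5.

Characteristic equation r² - 6r + 25 = 0 has discriminant (-6)² - 4·(25) = -64 < 0, so r = 3 ± 4i.
Hence f_h = C1*cos(4*x)*exp(3*x) + C2*exp(3*x)*sin(4*x).
Try f_p = A*cos(x) + B*sin(x). Substituting and equating the coefficients of cos(x) and sin(x) gives A = -2/51, B = 1/102, so f_p = -2*cos(x)/51 + sin(x)/102.
General solution: f = -2*cos(x)/51 + sin(x)/102 + C1*cos(4*x)*exp(3*x) + C2*exp(3*x)*sin(4*x).
Apply the initial conditions: f(0) = -2/51 + C1 = -1 and f'(0) = 1/102 + 3*C1 + 4*C2 = 5. Solving gives C1 = -49/51, C2 = 803/408.

f = -2*cos(x)/51 + sin(x)/102 - 49*cos(4*x)*exp(3*x)/51 + 803*exp(3*x)*sin(4*x)/408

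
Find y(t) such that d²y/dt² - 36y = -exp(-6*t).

y = C1*exp(6*t) + C2*exp(-6*t) + t*exp(-6*t)/12

Characteristic equation r² - 36 = 0 factors as (r - 6)(r + 6) = 0, so r = 6, -6.
Hence y_h = C1*exp(6*t) + C2*exp(-6*t).
Since exp(-6*t) solves the homogeneous equation (r = -6 is a root of multiplicity 1), multiply the trial by t. Try y_p = A*t*exp(-6*t). Substituting into the equation and dividing by exp(-6*t) gives A = 1/12, so y_p = t*exp(-6*t)/12.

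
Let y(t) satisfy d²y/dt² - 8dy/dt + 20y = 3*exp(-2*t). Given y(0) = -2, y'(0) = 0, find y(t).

y = 3*exp(-2*t)/40 - 83*cos(2*t)*exp(4*t)/40 + 169*exp(4*t)*sin(2*t)/40

Characteristic equation r² - 8r + 20 = 0 has discriminant (-8)² - 4·(20) = -16 < 0, so r = 4 ± 2i.
Hence y_h = C1*cos(2*t)*exp(4*t) + C2*exp(4*t)*sin(2*t).
Try y_p = A*exp(-2*t). Substituting into the equation and dividing by exp(-2*t) gives A = 3/40, so y_p = 3*exp(-2*t)/40.
General solution: y = 3*exp(-2*t)/40 + C1*cos(2*t)*exp(4*t) + C2*exp(4*t)*sin(2*t).
Apply the initial conditions: y(0) = 3/40 + C1 = -2 and y'(0) = -3/20 + 2*C2 + 4*C1 = 0. Solving gives C1 = -83/40, C2 = 169/40.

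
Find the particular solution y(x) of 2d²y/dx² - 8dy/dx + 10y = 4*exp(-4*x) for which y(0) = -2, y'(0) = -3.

Divide through by 2: y'' - 4y' + 5y = 2*exp(-4*x).
Characteristic equation r² - 4r + 5 = 0 has discriminant (-4)² - 4·(5) = -4 < 0, so r = 2 ± i.
Hence y_h = C1*cos(x)*exp(2*x) + C2*exp(2*x)*sin(x).
Try y_p = A*exp(-4*x). Substituting into the equation and dividing by exp(-4*x) gives A = 2/37, so y_p = 2*exp(-4*x)/37.
General solution: y = 2*exp(-4*x)/37 + C1*cos(x)*exp(2*x) + C2*exp(2*x)*sin(x).
Apply the initial conditions: y(0) = 2/37 + C1 = -2 and y'(0) = -8/37 + C2 + 2*C1 = -3. Solving gives C1 = -76/37, C2 = 49/37.

y = 2*exp(-4*x)/37 - 76*cos(x)*exp(2*x)/37 + 49*exp(2*x)*sin(x)/37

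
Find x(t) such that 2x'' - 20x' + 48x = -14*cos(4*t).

x = -7*cos(4*t)/208 + 35*sin(4*t)/208 + C1*exp(6*t) + C2*exp(4*t)

Divide through by 2: x'' - 10x' + 24x = -7*cos(4*t).
Characteristic equation r² - 10r + 24 = 0 factors as (r - 6)(r - 4) = 0, so r = 6, 4.
Hence x_h = C1*exp(6*t) + C2*exp(4*t).
Try x_p = A*cos(4*t) + B*sin(4*t). Substituting and equating the coefficients of cos(4t) and sin(4t) gives A = -7/208, B = 35/208, so x_p = -7*cos(4*t)/208 + 35*sin(4*t)/208.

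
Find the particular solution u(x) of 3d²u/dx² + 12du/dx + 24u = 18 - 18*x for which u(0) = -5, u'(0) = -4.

Divide through by 3: u'' + 4u' + 8u = 6 - 6*x.
Characteristic equation r² + 4r + 8 = 0 has discriminant (4)² - 4·(8) = -16 < 0, so r = -2 ± 2i.
Hence u_h = C1*cos(2*x)*exp(-2*x) + C2*exp(-2*x)*sin(2*x).
For the particular solution try u_p = A0 + A1*x. Substituting and matching coefficients of each power of x gives A0 = 9/8, A1 = -3/4, so u_p = 9/8 - 3*x/4.
General solution: u = 9/8 - 3*x/4 + C1*cos(2*x)*exp(-2*x) + C2*exp(-2*x)*sin(2*x).
Apply the initial conditions: u(0) = 9/8 + C1 = -5 and u'(0) = -3/4 - 2*C1 + 2*C2 = -4. Solving gives C1 = -49/8, C2 = -31/4.

u = 9/8 - 3*x/4 - 49*cos(2*x)*exp(-2*x)/8 - 31*exp(-2*x)*sin(2*x)/4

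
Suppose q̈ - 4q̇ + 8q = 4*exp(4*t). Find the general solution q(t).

Characteristic equation r² - 4r + 8 = 0 has discriminant (-4)² - 4·(8) = -16 < 0, so r = 2 ± 2i.
Hence q_h = C1*cos(2*t)*exp(2*t) + C2*exp(2*t)*sin(2*t).
Try q_p = A*exp(4*t). Substituting into the equation and dividing by exp(4*t) gives A = 1/2, so q_p = exp(4*t)/2.

q = exp(4*t)/2 + C1*cos(2*t)*exp(2*t) + C2*exp(2*t)*sin(2*t)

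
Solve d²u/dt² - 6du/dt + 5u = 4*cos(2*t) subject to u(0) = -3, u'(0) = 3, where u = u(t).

Characteristic equation r² - 6r + 5 = 0 factors as (r - 5)(r - 1) = 0, so r = 5, 1.
Hence u_h = C1*exp(5*t) + C2*exp(t).
Try u_p = A*cos(2*t) + B*sin(2*t). Substituting and equating the coefficients of cos(2t) and sin(2t) gives A = 4/145, B = -48/145, so u_p = -48*sin(2*t)/145 + 4*cos(2*t)/145.
General solution: u = -48*sin(2*t)/145 + 4*cos(2*t)/145 + C1*exp(5*t) + C2*exp(t).
Apply the initial conditions: u(0) = 4/145 + C1 + C2 = -3 and u'(0) = -96/145 + C2 + 5*C1 = 3. Solving gives C1 = 97/58, C2 = -47/10.

u = -48*sin(2*t)/145 - 47*exp(t)/10 + 4*cos(2*t)/145 + 97*exp(5*t)/58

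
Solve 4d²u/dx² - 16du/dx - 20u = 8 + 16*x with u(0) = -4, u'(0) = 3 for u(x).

u = 6/25 - 25*exp(-x)/6 - 11*exp(5*x)/150 - 4*x/5

Divide through by 4: u'' - 4u' - 5u = 2 + 4*x.
Characteristic equation r² - 4r - 5 = 0 factors as (r - 5)(r + 1) = 0, so r = 5, -1.
Hence u_h = C1*exp(5*x) + C2*exp(-x).
For the particular solution try u_p = A0 + A1*x. Substituting and matching coefficients of each power of x gives A0 = 6/25, A1 = -4/5, so u_p = 6/25 - 4*x/5.
General solution: u = 6/25 - 4*x/5 + C1*exp(5*x) + C2*exp(-x).
Apply the initial conditions: u(0) = 6/25 + C1 + C2 = -4 and u'(0) = -4/5 - C2 + 5*C1 = 3. Solving gives C1 = -11/150, C2 = -25/6.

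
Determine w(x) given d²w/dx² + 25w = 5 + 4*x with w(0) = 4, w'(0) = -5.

w = 1/5 - 129*sin(5*x)/125 + 4*x/25 + 19*cos(5*x)/5

Characteristic equation r² + 25 = 0 has discriminant (0)² - 4·(25) = -100 < 0, so r = ± 5i.
Hence w_h = C1*cos(5*x) + C2*sin(5*x).
For the particular solution try w_p = A0 + A1*x. Substituting and matching coefficients of each power of x gives A0 = 1/5, A1 = 4/25, so w_p = 1/5 + 4*x/25.
General solution: w = 1/5 + 4*x/25 + C1*cos(5*x) + C2*sin(5*x).
Apply the initial conditions: w(0) = 1/5 + C1 = 4 and w'(0) = 4/25 + 5*C2 = -5. Solving gives C1 = 19/5, C2 = -129/125.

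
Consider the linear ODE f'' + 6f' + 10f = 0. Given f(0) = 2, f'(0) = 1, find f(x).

f = 2*cos(x)*exp(-3*x) + 7*exp(-3*x)*sin(x)

Characteristic equation r² + 6r + 10 = 0 has discriminant (6)² - 4·(10) = -4 < 0, so r = -3 ± i.
Hence f_h = C1*cos(x)*exp(-3*x) + C2*exp(-3*x)*sin(x).
Apply the initial conditions: f(0) = C1 = 2 and f'(0) = C2 - 3*C1 = 1. Solving gives C1 = 2, C2 = 7.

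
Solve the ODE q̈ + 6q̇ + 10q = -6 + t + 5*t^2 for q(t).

q = -2/5 + t**2/2 - t/2 + C1*cos(t)*exp(-3*t) + C2*exp(-3*t)*sin(t)

Characteristic equation r² + 6r + 10 = 0 has discriminant (6)² - 4·(10) = -4 < 0, so r = -3 ± i.
Hence q_h = C1*cos(t)*exp(-3*t) + C2*exp(-3*t)*sin(t).
For the particular solution try q_p = A0 + A1*t + A2*t^2. Substituting and matching coefficients of each power of t gives A0 = -2/5, A1 = -1/2, A2 = 1/2, so q_p = -2/5 + t^2/2 - t/2.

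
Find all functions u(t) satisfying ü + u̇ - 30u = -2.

u = 1/15 + C1*exp(5*t) + C2*exp(-6*t)

Characteristic equation r² + r - 30 = 0 factors as (r - 5)(r + 6) = 0, so r = 5, -6.
Hence u_h = C1*exp(5*t) + C2*exp(-6*t).
For the particular solution try u_p = A0. Substituting and matching coefficients of each power of t gives A0 = 1/15, so u_p = 1/15.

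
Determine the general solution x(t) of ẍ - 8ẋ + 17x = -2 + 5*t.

x = 6/289 + 5*t/17 + C1*cos(t)*exp(4*t) + C2*exp(4*t)*sin(t)

Characteristic equation r² - 8r + 17 = 0 has discriminant (-8)² - 4·(17) = -4 < 0, so r = 4 ± i.
Hence x_h = C1*cos(t)*exp(4*t) + C2*exp(4*t)*sin(t).
For the particular solution try x_p = A0 + A1*t. Substituting and matching coefficients of each power of t gives A0 = 6/289, A1 = 5/17, so x_p = 6/289 + 5*t/17.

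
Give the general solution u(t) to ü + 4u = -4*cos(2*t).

Characteristic equation r² + 4 = 0 has discriminant (0)² - 4·(4) = -16 < 0, so r = ± 2i.
Hence u_h = C1*cos(2*t) + C2*sin(2*t).
Since ±2i are characteristic roots, multiply the trial by t. Try u_p = t*(A*cos(2*t) + B*sin(2*t)). Substituting and equating the coefficients of cos(2t) and sin(2t) gives A = 0, B = -1, so u_p = -t*sin(2*t).

u = C1*cos(2*t) + C2*sin(2*t) - t*sin(2*t)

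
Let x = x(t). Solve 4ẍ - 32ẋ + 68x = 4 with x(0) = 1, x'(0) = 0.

x = 1/17 - 64*exp(4*t)*sin(t)/17 + 16*cos(t)*exp(4*t)/17

Divide through by 4: x'' - 8x' + 17x = 1.
Characteristic equation r² - 8r + 17 = 0 has discriminant (-8)² - 4·(17) = -4 < 0, so r = 4 ± i.
Hence x_h = C1*cos(t)*exp(4*t) + C2*exp(4*t)*sin(t).
For the particular solution try x_p = A0. Substituting and matching coefficients of each power of t gives A0 = 1/17, so x_p = 1/17.
General solution: x = 1/17 + C1*cos(t)*exp(4*t) + C2*exp(4*t)*sin(t).
Apply the initial conditions: x(0) = 1/17 + C1 = 1 and x'(0) = C2 + 4*C1 = 0. Solving gives C1 = 16/17, C2 = -64/17.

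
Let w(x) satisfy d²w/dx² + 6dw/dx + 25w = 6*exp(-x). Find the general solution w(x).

w = 3*exp(-x)/10 + C1*cos(4*x)*exp(-3*x) + C2*exp(-3*x)*sin(4*x)

Characteristic equation r² + 6r + 25 = 0 has discriminant (6)² - 4·(25) = -64 < 0, so r = -3 ± 4i.
Hence w_h = C1*cos(4*x)*exp(-3*x) + C2*exp(-3*x)*sin(4*x).
Try w_p = A*exp(-x). Substituting into the equation and dividing by exp(-x) gives A = 3/10, so w_p = 3*exp(-x)/10.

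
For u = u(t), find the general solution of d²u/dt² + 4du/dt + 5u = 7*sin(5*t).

u = -7*cos(5*t)/40 - 7*sin(5*t)/40 + C1*cos(t)*exp(-2*t) + C2*exp(-2*t)*sin(t)

Characteristic equation r² + 4r + 5 = 0 has discriminant (4)² - 4·(5) = -4 < 0, so r = -2 ± i.
Hence u_h = C1*cos(t)*exp(-2*t) + C2*exp(-2*t)*sin(t).
Try u_p = A*cos(5*t) + B*sin(5*t). Substituting and equating the coefficients of cos(5t) and sin(5t) gives A = -7/40, B = -7/40, so u_p = -7*cos(5*t)/40 - 7*sin(5*t)/40.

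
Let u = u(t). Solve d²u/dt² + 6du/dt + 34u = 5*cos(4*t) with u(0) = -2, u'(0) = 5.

Characteristic equation r² + 6r + 34 = 0 has discriminant (6)² - 4·(34) = -100 < 0, so r = -3 ± 5i.
Hence u_h = C1*cos(5*t)*exp(-3*t) + C2*exp(-3*t)*sin(5*t).
Try u_p = A*cos(4*t) + B*sin(4*t). Substituting and equating the coefficients of cos(4t) and sin(4t) gives A = 1/10, B = 2/15, so u_p = cos(4*t)/10 + 2*sin(4*t)/15.
General solution: u = cos(4*t)/10 + 2*sin(4*t)/15 + C1*cos(5*t)*exp(-3*t) + C2*exp(-3*t)*sin(5*t).
Apply the initial conditions: u(0) = 1/10 + C1 = -2 and u'(0) = 8/15 - 3*C1 + 5*C2 = 5. Solving gives C1 = -21/10, C2 = -11/30.

u = cos(4*t)/10 + 2*sin(4*t)/15 - 21*cos(5*t)*exp(-3*t)/10 - 11*exp(-3*t)*sin(5*t)/30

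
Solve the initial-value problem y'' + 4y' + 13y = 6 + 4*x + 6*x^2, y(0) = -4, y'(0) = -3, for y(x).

y = 842/2197 + 4*x/169 + 6*x**2/13 - 25903*exp(-2*x)*sin(3*x)/6591 - 9630*cos(3*x)*exp(-2*x)/2197

Characteristic equation r² + 4r + 13 = 0 has discriminant (4)² - 4·(13) = -36 < 0, so r = -2 ± 3i.
Hence y_h = C1*cos(3*x)*exp(-2*x) + C2*exp(-2*x)*sin(3*x).
For the particular solution try y_p = A0 + A1*x + A2*x^2. Substituting and matching coefficients of each power of x gives A0 = 842/2197, A1 = 4/169, A2 = 6/13, so y_p = 842/2197 + 4*x/169 + 6*x^2/13.
General solution: y = 842/2197 + 4*x/169 + 6*x^2/13 + C1*cos(3*x)*exp(-2*x) + C2*exp(-2*x)*sin(3*x).
Apply the initial conditions: y(0) = 842/2197 + C1 = -4 and y'(0) = 4/169 - 2*C1 + 3*C2 = -3. Solving gives C1 = -9630/2197, C2 = -25903/6591.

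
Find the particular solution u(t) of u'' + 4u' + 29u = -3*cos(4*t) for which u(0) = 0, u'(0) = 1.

Characteristic equation r² + 4r + 29 = 0 has discriminant (4)² - 4·(29) = -100 < 0, so r = -2 ± 5i.
Hence u_h = C1*cos(5*t)*exp(-2*t) + C2*exp(-2*t)*sin(5*t).
Try u_p = A*cos(4*t) + B*sin(4*t). Substituting and equating the coefficients of cos(4t) and sin(4t) gives A = -39/425, B = -48/425, so u_p = -48*sin(4*t)/425 - 39*cos(4*t)/425.
General solution: u = -48*sin(4*t)/425 - 39*cos(4*t)/425 + C1*cos(5*t)*exp(-2*t) + C2*exp(-2*t)*sin(5*t).
Apply the initial conditions: u(0) = -39/425 + C1 = 0 and u'(0) = -192/425 - 2*C1 + 5*C2 = 1. Solving gives C1 = 39/425, C2 = 139/425.

u = -48*sin(4*t)/425 - 39*cos(4*t)/425 + 39*cos(5*t)*exp(-2*t)/425 + 139*exp(-2*t)*sin(5*t)/425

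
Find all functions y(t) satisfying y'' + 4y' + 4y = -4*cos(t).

Characteristic equation r² + 4r + 4 = 0 has discriminant (4)² - 4·(4) = 0, so r = -2 is a repeated root.
Hence y_h = (C1 + C2*t)*exp(-2*t).
Try y_p = A*cos(t) + B*sin(t). Substituting and equating the coefficients of cos(t) and sin(t) gives A = -12/25, B = -16/25, so y_p = -16*sin(t)/25 - 12*cos(t)/25.

y = -16*sin(t)/25 - 12*cos(t)/25 + C1*exp(-2*t) + C2*t*exp(-2*t)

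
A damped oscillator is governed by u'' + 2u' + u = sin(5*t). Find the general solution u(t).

Characteristic equation r² + 2r + 1 = 0 has discriminant (2)² - 4·(1) = 0, so r = -1 is a repeated root.
Hence u_h = (C1 + C2*t)*exp(-t).
Try u_p = A*cos(5*t) + B*sin(5*t). Substituting and equating the coefficients of cos(5t) and sin(5t) gives A = -5/338, B = -6/169, so u_p = -6*sin(5*t)/169 - 5*cos(5*t)/338.

u = -6*sin(5*t)/169 - 5*cos(5*t)/338 + C1*exp(-t) + C2*t*exp(-t)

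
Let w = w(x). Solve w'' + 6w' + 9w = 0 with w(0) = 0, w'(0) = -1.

Characteristic equation r² + 6r + 9 = 0 has discriminant (6)² - 4·(9) = 0, so r = -3 is a repeated root.
Hence w_h = (C1 + C2*x)*exp(-3*x).
Apply the initial conditions: w(0) = C1 = 0 and w'(0) = C2 - 3*C1 = -1. Solving gives C1 = 0, C2 = -1.

w = -x*exp(-3*x)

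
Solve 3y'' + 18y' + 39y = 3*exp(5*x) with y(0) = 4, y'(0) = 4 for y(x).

Divide through by 3: y'' + 6y' + 13y = exp(5*x).
Characteristic equation r² + 6r + 13 = 0 has discriminant (6)² - 4·(13) = -16 < 0, so r = -3 ± 2i.
Hence y_h = C1*cos(2*x)*exp(-3*x) + C2*exp(-3*x)*sin(2*x).
Try y_p = A*exp(5*x). Substituting into the equation and dividing by exp(5*x) gives A = 1/68, so y_p = exp(5*x)/68.
General solution: y = exp(5*x)/68 + C1*cos(2*x)*exp(-3*x) + C2*exp(-3*x)*sin(2*x).
Apply the initial conditions: y(0) = 1/68 + C1 = 4 and y'(0) = 5/68 - 3*C1 + 2*C2 = 4. Solving gives C1 = 271/68, C2 = 135/17.

y = exp(5*x)/68 + 135*exp(-3*x)*sin(2*x)/17 + 271*cos(2*x)*exp(-3*x)/68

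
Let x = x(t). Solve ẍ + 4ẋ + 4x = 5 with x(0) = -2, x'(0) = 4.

x = 5/4 - 13*exp(-2*t)/4 - 5*t*exp(-2*t)/2

Characteristic equation r² + 4r + 4 = 0 has discriminant (4)² - 4·(4) = 0, so r = -2 is a repeated root.
Hence x_h = (C1 + C2*t)*exp(-2*t).
For the particular solution try x_p = A0. Substituting and matching coefficients of each power of t gives A0 = 5/4, so x_p = 5/4.
General solution: x = 5/4 + C1*exp(-2*t) + C2*t*exp(-2*t).
Apply the initial conditions: x(0) = 5/4 + C1 = -2 and x'(0) = C2 - 2*C1 = 4. Solving gives C1 = -13/4, C2 = -5/2.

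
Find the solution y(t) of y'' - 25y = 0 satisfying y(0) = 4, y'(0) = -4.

Characteristic equation r² - 25 = 0 factors as (r + 5)(r - 5) = 0, so r = -5, 5.
Hence y_h = C1*exp(-5*t) + C2*exp(5*t).
Apply the initial conditions: y(0) = C1 + C2 = 4 and y'(0) = -5*C1 + 5*C2 = -4. Solving gives C1 = 12/5, C2 = 8/5.

y = 8*exp(5*t)/5 + 12*exp(-5*t)/5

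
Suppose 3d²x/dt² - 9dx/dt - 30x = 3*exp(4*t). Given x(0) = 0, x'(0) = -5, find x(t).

Divide through by 3: x'' - 3x' - 10x = exp(4*t).
Characteristic equation r² - 3r - 10 = 0 factors as (r + 2)(r - 5) = 0, so r = -2, 5.
Hence x_h = C1*exp(-2*t) + C2*exp(5*t).
Try x_p = A*exp(4*t). Substituting into the equation and dividing by exp(4*t) gives A = -1/6, so x_p = -exp(4*t)/6.
General solution: x = -exp(4*t)/6 + C1*exp(-2*t) + C2*exp(5*t).
Apply the initial conditions: x(0) = -1/6 + C1 + C2 = 0 and x'(0) = -2/3 - 2*C1 + 5*C2 = -5. Solving gives C1 = 31/42, C2 = -4/7.

x = -4*exp(5*t)/7 - exp(4*t)/6 + 31*exp(-2*t)/42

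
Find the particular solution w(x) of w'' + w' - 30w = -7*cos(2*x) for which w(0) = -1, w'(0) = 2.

Characteristic equation r² + r - 30 = 0 factors as (r + 6)(r - 5) = 0, so r = -6, 5.
Hence w_h = C1*exp(-6*x) + C2*exp(5*x).
Try w_p = A*cos(2*x) + B*sin(2*x). Substituting and equating the coefficients of cos(2x) and sin(2x) gives A = 119/580, B = -7/580, so w_p = -7*sin(2*x)/580 + 119*cos(2*x)/580.
General solution: w = -7*sin(2*x)/580 + 119*cos(2*x)/580 + C1*exp(-6*x) + C2*exp(5*x).
Apply the initial conditions: w(0) = 119/580 + C1 + C2 = -1 and w'(0) = -7/290 - 6*C1 + 5*C2 = 2. Solving gives C1 = -161/220, C2 = -151/319.

w = -161*exp(-6*x)/220 - 151*exp(5*x)/319 - 7*sin(2*x)/580 + 119*cos(2*x)/580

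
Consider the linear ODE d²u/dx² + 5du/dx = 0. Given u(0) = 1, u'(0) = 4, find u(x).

Characteristic equation r² + 5r = 0 factors as (r + 5)r = 0, so r = -5, 0.
Hence u_h = C1*exp(-5*x) + C2.
Apply the initial conditions: u(0) = C1 + C2 = 1 and u'(0) = -5*C1 = 4. Solving gives C1 = -4/5, C2 = 9/5.

u = 9/5 - 4*exp(-5*x)/5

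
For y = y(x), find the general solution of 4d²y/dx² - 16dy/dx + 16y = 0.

Divide through by 4: y'' - 4y' + 4y = 0.
Characteristic equation r² - 4r + 4 = 0 has discriminant (-4)² - 4·(4) = 0, so r = 2 is a repeated root.
Hence y_h = (C1 + C2*x)*exp(2*x).

y = C1*exp(2*x) + C2*x*exp(2*x)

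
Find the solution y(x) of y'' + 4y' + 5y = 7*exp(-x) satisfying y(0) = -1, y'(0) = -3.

y = 7*exp(-x)/2 - 17*exp(-2*x)*sin(x)/2 - 9*cos(x)*exp(-2*x)/2

Characteristic equation r² + 4r + 5 = 0 has discriminant (4)² - 4·(5) = -4 < 0, so r = -2 ± i.
Hence y_h = C1*cos(x)*exp(-2*x) + C2*exp(-2*x)*sin(x).
Try y_p = A*exp(-x). Substituting into the equation and dividing by exp(-x) gives A = 7/2, so y_p = 7*exp(-x)/2.
General solution: y = 7*exp(-x)/2 + C1*cos(x)*exp(-2*x) + C2*exp(-2*x)*sin(x).
Apply the initial conditions: y(0) = 7/2 + C1 = -1 and y'(0) = -7/2 + C2 - 2*C1 = -3. Solving gives C1 = -9/2, C2 = -17/2.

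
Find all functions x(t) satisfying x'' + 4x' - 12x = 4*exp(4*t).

x = exp(4*t)/5 + C1*exp(2*t) + C2*exp(-6*t)

Characteristic equation r² + 4r - 12 = 0 factors as (r - 2)(r + 6) = 0, so r = 2, -6.
Hence x_h = C1*exp(2*t) + C2*exp(-6*t).
Try x_p = A*exp(4*t). Substituting into the equation and dividing by exp(4*t) gives A = 1/5, so x_p = exp(4*t)/5.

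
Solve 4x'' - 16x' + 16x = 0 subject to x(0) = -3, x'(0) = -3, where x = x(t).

Divide through by 4: x'' - 4x' + 4x = 0.
Characteristic equation r² - 4r + 4 = 0 has discriminant (-4)² - 4·(4) = 0, so r = 2 is a repeated root.
Hence x_h = (C1 + C2*t)*exp(2*t).
Apply the initial conditions: x(0) = C1 = -3 and x'(0) = C2 + 2*C1 = -3. Solving gives C1 = -3, C2 = 3.

x = -3*exp(2*t) + 3*t*exp(2*t)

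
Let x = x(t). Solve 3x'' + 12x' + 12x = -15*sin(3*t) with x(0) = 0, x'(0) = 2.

x = -60*exp(-2*t)/169 + 25*sin(3*t)/169 + 60*cos(3*t)/169 + 11*t*exp(-2*t)/13

Divide through by 3: x'' + 4x' + 4x = -5*sin(3*t).
Characteristic equation r² + 4r + 4 = 0 has discriminant (4)² - 4·(4) = 0, so r = -2 is a repeated root.
Hence x_h = (C1 + C2*t)*exp(-2*t).
Try x_p = A*cos(3*t) + B*sin(3*t). Substituting and equating the coefficients of cos(3t) and sin(3t) gives A = 60/169, B = 25/169, so x_p = 25*sin(3*t)/169 + 60*cos(3*t)/169.
General solution: x = 25*sin(3*t)/169 + 60*cos(3*t)/169 + C1*exp(-2*t) + C2*t*exp(-2*t).
Apply the initial conditions: x(0) = 60/169 + C1 = 0 and x'(0) = 75/169 + C2 - 2*C1 = 2. Solving gives C1 = -60/169, C2 = 11/13.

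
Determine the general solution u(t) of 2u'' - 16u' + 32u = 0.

u = C1*exp(4*t) + C2*t*exp(4*t)

Divide through by 2: u'' - 8u' + 16u = 0.
Characteristic equation r² - 8r + 16 = 0 has discriminant (-8)² - 4·(16) = 0, so r = 4 is a repeated root.
Hence u_h = (C1 + C2*t)*exp(4*t).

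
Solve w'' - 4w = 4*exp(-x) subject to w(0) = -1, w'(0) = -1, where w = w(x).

w = -5*exp(2*x)/12 - 4*exp(-x)/3 + 3*exp(-2*x)/4

Characteristic equation r² - 4 = 0 factors as (r - 2)(r + 2) = 0, so r = 2, -2.
Hence w_h = C1*exp(2*x) + C2*exp(-2*x).
Try w_p = A*exp(-x). Substituting into the equation and dividing by exp(-x) gives A = -4/3, so w_p = -4*exp(-x)/3.
General solution: w = -4*exp(-x)/3 + C1*exp(2*x) + C2*exp(-2*x).
Apply the initial conditions: w(0) = -4/3 + C1 + C2 = -1 and w'(0) = 4/3 - 2*C2 + 2*C1 = -1. Solving gives C1 = -5/12, C2 = 3/4.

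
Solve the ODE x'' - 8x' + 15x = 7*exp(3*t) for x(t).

Characteristic equation r² - 8r + 15 = 0 factors as (r - 3)(r - 5) = 0, so r = 3, 5.
Hence x_h = C1*exp(3*t) + C2*exp(5*t).
Since exp(3*t) solves the homogeneous equation (r = 3 is a root of multiplicity 1), multiply the trial by t. Try x_p = A*t*exp(3*t). Substituting into the equation and dividing by exp(3*t) gives A = -7/2, so x_p = -7*t*exp(3*t)/2.

x = C1*exp(3*t) + C2*exp(5*t) - 7*t*exp(3*t)/2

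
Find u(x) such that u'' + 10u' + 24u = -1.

Characteristic equation r² + 10r + 24 = 0 factors as (r + 6)(r + 4) = 0, so r = -6, -4.
Hence u_h = C1*exp(-6*x) + C2*exp(-4*x).
For the particular solution try u_p = A0. Substituting and matching coefficients of each power of x gives A0 = -1/24, so u_p = -1/24.

u = -1/24 + C1*exp(-6*x) + C2*exp(-4*x)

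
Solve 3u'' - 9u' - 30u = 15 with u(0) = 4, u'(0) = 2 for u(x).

Divide through by 3: u'' - 3u' - 10u = 5.
Characteristic equation r² - 3r - 10 = 0 factors as (r + 2)(r - 5) = 0, so r = -2, 5.
Hence u_h = C1*exp(-2*x) + C2*exp(5*x).
For the particular solution try u_p = A0. Substituting and matching coefficients of each power of x gives A0 = -1/2, so u_p = -1/2.
General solution: u = -1/2 + C1*exp(-2*x) + C2*exp(5*x).
Apply the initial conditions: u(0) = -1/2 + C1 + C2 = 4 and u'(0) = -2*C1 + 5*C2 = 2. Solving gives C1 = 41/14, C2 = 11/7.

u = -1/2 + 11*exp(5*x)/7 + 41*exp(-2*x)/14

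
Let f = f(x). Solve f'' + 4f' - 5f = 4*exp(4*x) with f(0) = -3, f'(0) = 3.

Characteristic equation r² + 4r - 5 = 0 factors as (r - 1)(r + 5) = 0, so r = 1, -5.
Hence f_h = C1*exp(x) + C2*exp(-5*x).
Try f_p = A*exp(4*x). Substituting into the equation and dividing by exp(4*x) gives A = 4/27, so f_p = 4*exp(4*x)/27.
General solution: f = 4*exp(4*x)/27 + C1*exp(x) + C2*exp(-5*x).
Apply the initial conditions: f(0) = 4/27 + C1 + C2 = -3 and f'(0) = 16/27 + C1 - 5*C2 = 3. Solving gives C1 = -20/9, C2 = -25/27.

f = -25*exp(-5*x)/27 - 20*exp(x)/9 + 4*exp(4*x)/27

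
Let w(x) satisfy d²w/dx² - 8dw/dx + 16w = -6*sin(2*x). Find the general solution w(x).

Characteristic equation r² - 8r + 16 = 0 has discriminant (-8)² - 4·(16) = 0, so r = 4 is a repeated root.
Hence w_h = (C1 + C2*x)*exp(4*x).
Try w_p = A*cos(2*x) + B*sin(2*x). Substituting and equating the coefficients of cos(2x) and sin(2x) gives A = -6/25, B = -9/50, so w_p = -9*sin(2*x)/50 - 6*cos(2*x)/25.

w = -9*sin(2*x)/50 - 6*cos(2*x)/25 + C1*exp(4*x) + C2*x*exp(4*x)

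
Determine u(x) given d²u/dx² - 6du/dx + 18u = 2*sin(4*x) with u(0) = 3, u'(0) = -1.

u = sin(4*x)/145 + 12*cos(4*x)/145 - 1418*exp(3*x)*sin(3*x)/435 + 423*cos(3*x)*exp(3*x)/145

Characteristic equation r² - 6r + 18 = 0 has discriminant (-6)² - 4·(18) = -36 < 0, so r = 3 ± 3i.
Hence u_h = C1*cos(3*x)*exp(3*x) + C2*exp(3*x)*sin(3*x).
Try u_p = A*cos(4*x) + B*sin(4*x). Substituting and equating the coefficients of cos(4x) and sin(4x) gives A = 12/145, B = 1/145, so u_p = sin(4*x)/145 + 12*cos(4*x)/145.
General solution: u = sin(4*x)/145 + 12*cos(4*x)/145 + C1*cos(3*x)*exp(3*x) + C2*exp(3*x)*sin(3*x).
Apply the initial conditions: u(0) = 12/145 + C1 = 3 and u'(0) = 4/145 + 3*C1 + 3*C2 = -1. Solving gives C1 = 423/145, C2 = -1418/435.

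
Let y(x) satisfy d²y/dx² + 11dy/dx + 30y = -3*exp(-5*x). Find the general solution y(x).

y = C1*exp(-5*x) + C2*exp(-6*x) - 3*x*exp(-5*x)

Characteristic equation r² + 11r + 30 = 0 factors as (r + 5)(r + 6) = 0, so r = -5, -6.
Hence y_h = C1*exp(-5*x) + C2*exp(-6*x).
Since exp(-5*x) solves the homogeneous equation (r = -5 is a root of multiplicity 1), multiply the trial by x. Try y_p = A*x*exp(-5*x). Substituting into the equation and dividing by exp(-5*x) gives A = -3, so y_p = -3*x*exp(-5*x).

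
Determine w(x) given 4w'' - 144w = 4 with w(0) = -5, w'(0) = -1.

w = -1/36 - 185*exp(6*x)/72 - 173*exp(-6*x)/72

Divide through by 4: w'' - 36w = 1.
Characteristic equation r² - 36 = 0 factors as (r + 6)(r - 6) = 0, so r = -6, 6.
Hence w_h = C1*exp(-6*x) + C2*exp(6*x).
For the particular solution try w_p = A0. Substituting and matching coefficients of each power of x gives A0 = -1/36, so w_p = -1/36.
General solution: w = -1/36 + C1*exp(-6*x) + C2*exp(6*x).
Apply the initial conditions: w(0) = -1/36 + C1 + C2 = -5 and w'(0) = -6*C1 + 6*C2 = -1. Solving gives C1 = -173/72, C2 = -185/72.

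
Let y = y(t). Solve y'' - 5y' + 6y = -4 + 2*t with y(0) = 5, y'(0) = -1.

y = -7/18 - 109*exp(3*t)/9 + t/3 + 35*exp(2*t)/2

Characteristic equation r² - 5r + 6 = 0 factors as (r - 3)(r - 2) = 0, so r = 3, 2.
Hence y_h = C1*exp(3*t) + C2*exp(2*t).
For the particular solution try y_p = A0 + A1*t. Substituting and matching coefficients of each power of t gives A0 = -7/18, A1 = 1/3, so y_p = -7/18 + t/3.
General solution: y = -7/18 + t/3 + C1*exp(3*t) + C2*exp(2*t).
Apply the initial conditions: y(0) = -7/18 + C1 + C2 = 5 and y'(0) = 1/3 + 2*C2 + 3*C1 = -1. Solving gives C1 = -109/9, C2 = 35/2.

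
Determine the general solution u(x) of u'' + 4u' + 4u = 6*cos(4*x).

u = -9*cos(4*x)/50 + 6*sin(4*x)/25 + C1*exp(-2*x) + C2*x*exp(-2*x)

Characteristic equation r² + 4r + 4 = 0 has discriminant (4)² - 4·(4) = 0, so r = -2 is a repeated root.
Hence u_h = (C1 + C2*x)*exp(-2*x).
Try u_p = A*cos(4*x) + B*sin(4*x). Substituting and equating the coefficients of cos(4x) and sin(4x) gives A = -9/50, B = 6/25, so u_p = -9*cos(4*x)/50 + 6*sin(4*x)/25.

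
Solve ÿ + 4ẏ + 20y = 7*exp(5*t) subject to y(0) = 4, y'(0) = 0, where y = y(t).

y = 7*exp(5*t)/65 + 253*cos(4*t)*exp(-2*t)/65 + 471*exp(-2*t)*sin(4*t)/260

Characteristic equation r² + 4r + 20 = 0 has discriminant (4)² - 4·(20) = -64 < 0, so r = -2 ± 4i.
Hence y_h = C1*cos(4*t)*exp(-2*t) + C2*exp(-2*t)*sin(4*t).
Try y_p = A*exp(5*t). Substituting into the equation and dividing by exp(5*t) gives A = 7/65, so y_p = 7*exp(5*t)/65.
General solution: y = 7*exp(5*t)/65 + C1*cos(4*t)*exp(-2*t) + C2*exp(-2*t)*sin(4*t).
Apply the initial conditions: y(0) = 7/65 + C1 = 4 and y'(0) = 7/13 - 2*C1 + 4*C2 = 0. Solving gives C1 = 253/65, C2 = 471/260.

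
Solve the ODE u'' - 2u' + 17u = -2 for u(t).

Characteristic equation r² - 2r + 17 = 0 has discriminant (-2)² - 4·(17) = -64 < 0, so r = 1 ± 4i.
Hence u_h = C1*cos(4*t)*exp(t) + C2*exp(t)*sin(4*t).
For the particular solution try u_p = A0. Substituting and matching coefficients of each power of t gives A0 = -2/17, so u_p = -2/17.

u = -2/17 + C1*cos(4*t)*exp(t) + C2*exp(t)*sin(4*t)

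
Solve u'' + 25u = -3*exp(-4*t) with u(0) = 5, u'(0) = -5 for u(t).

u = -217*sin(5*t)/205 - 3*exp(-4*t)/41 + 208*cos(5*t)/41

Characteristic equation r² + 25 = 0 has discriminant (0)² - 4·(25) = -100 < 0, so r = ± 5i.
Hence u_h = C1*cos(5*t) + C2*sin(5*t).
Try u_p = A*exp(-4*t). Substituting into the equation and dividing by exp(-4*t) gives A = -3/41, so u_p = -3*exp(-4*t)/41.
General solution: u = -3*exp(-4*t)/41 + C1*cos(5*t) + C2*sin(5*t).
Apply the initial conditions: u(0) = -3/41 + C1 = 5 and u'(0) = 12/41 + 5*C2 = -5. Solving gives C1 = 208/41, C2 = -217/205.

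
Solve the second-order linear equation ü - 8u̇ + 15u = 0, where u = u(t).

Characteristic equation r² - 8r + 15 = 0 factors as (r - 5)(r - 3) = 0, so r = 5, 3.
Hence u_h = C1*exp(5*t) + C2*exp(3*t).

u = C1*exp(5*t) + C2*exp(3*t)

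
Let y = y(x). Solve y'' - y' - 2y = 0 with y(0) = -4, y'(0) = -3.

Characteristic equation r² - r - 2 = 0 factors as (r + 1)(r - 2) = 0, so r = -1, 2.
Hence y_h = C1*exp(-x) + C2*exp(2*x).
Apply the initial conditions: y(0) = C1 + C2 = -4 and y'(0) = -C1 + 2*C2 = -3. Solving gives C1 = -5/3, C2 = -7/3.

y = -7*exp(2*x)/3 - 5*exp(-x)/3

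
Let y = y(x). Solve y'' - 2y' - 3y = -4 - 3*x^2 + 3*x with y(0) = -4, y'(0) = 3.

y = 32/9 + x**2 - 7*exp(-x) - 7*x/3 - 5*exp(3*x)/9

Characteristic equation r² - 2r - 3 = 0 factors as (r - 3)(r + 1) = 0, so r = 3, -1.
Hence y_h = C1*exp(3*x) + C2*exp(-x).
For the particular solution try y_p = A0 + A1*x + A2*x^2. Substituting and matching coefficients of each power of x gives A0 = 32/9, A1 = -7/3, A2 = 1, so y_p = 32/9 + x^2 - 7*x/3.
General solution: y = 32/9 + x^2 - 7*x/3 + C1*exp(3*x) + C2*exp(-x).
Apply the initial conditions: y(0) = 32/9 + C1 + C2 = -4 and y'(0) = -7/3 - C2 + 3*C1 = 3. Solving gives C1 = -5/9, C2 = -7.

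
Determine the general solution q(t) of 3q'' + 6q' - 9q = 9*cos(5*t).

Divide through by 3: q'' + 2q' - 3q = 3*cos(5*t).
Characteristic equation r² + 2r - 3 = 0 factors as (r - 1)(r + 3) = 0, so r = 1, -3.
Hence q_h = C1*exp(t) + C2*exp(-3*t).
Try q_p = A*cos(5*t) + B*sin(5*t). Substituting and equating the coefficients of cos(5t) and sin(5t) gives A = -21/221, B = 15/442, so q_p = -21*cos(5*t)/221 + 15*sin(5*t)/442.

q = -21*cos(5*t)/221 + 15*sin(5*t)/442 + C1*exp(t) + C2*exp(-3*t)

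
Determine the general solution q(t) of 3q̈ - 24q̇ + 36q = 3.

q = 1/12 + C1*exp(2*t) + C2*exp(6*t)

Divide through by 3: q'' - 8q' + 12q = 1.
Characteristic equation r² - 8r + 12 = 0 factors as (r - 2)(r - 6) = 0, so r = 2, 6.
Hence q_h = C1*exp(2*t) + C2*exp(6*t).
For the particular solution try q_p = A0. Substituting and matching coefficients of each power of t gives A0 = 1/12, so q_p = 1/12.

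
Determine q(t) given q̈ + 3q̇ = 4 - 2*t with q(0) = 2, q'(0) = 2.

q = 58/27 - 4*exp(-3*t)/27 - t**2/3 + 14*t/9

Characteristic equation r² + 3r = 0 factors as (r + 3)r = 0, so r = -3, 0.
Hence q_h = C1*exp(-3*t) + C2.
Since 0 is a characteristic root (multiplicity 1), multiply the polynomial trial by t: try q_p = t*(A0 + A1*t). Substituting and matching coefficients of each power of t gives A0 = 14/9, A1 = -1/3, so q_p = -t^2/3 + 14*t/9.
General solution: q = C2 - t^2/3 + 14*t/9 + C1*exp(-3*t).
Apply the initial conditions: q(0) = C1 + C2 = 2 and q'(0) = 14/9 - 3*C1 = 2. Solving gives C1 = -4/27, C2 = 58/27.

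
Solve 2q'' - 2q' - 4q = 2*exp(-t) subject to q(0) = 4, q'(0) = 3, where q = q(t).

q = 14*exp(-t)/9 + 22*exp(2*t)/9 - t*exp(-t)/3

Divide through by 2: q'' - q' - 2q = exp(-t).
Characteristic equation r² - r - 2 = 0 factors as (r - 2)(r + 1) = 0, so r = 2, -1.
Hence q_h = C1*exp(2*t) + C2*exp(-t).
Since exp(-t) solves the homogeneous equation (r = -1 is a root of multiplicity 1), multiply the trial by t. Try q_p = A*t*exp(-t). Substituting into the equation and dividing by exp(-t) gives A = -1/3, so q_p = -t*exp(-t)/3.
General solution: q = C1*exp(2*t) + C2*exp(-t) - t*exp(-t)/3.
Apply the initial conditions: q(0) = C1 + C2 = 4 and q'(0) = -1/3 - C2 + 2*C1 = 3. Solving gives C1 = 22/9, C2 = 14/9.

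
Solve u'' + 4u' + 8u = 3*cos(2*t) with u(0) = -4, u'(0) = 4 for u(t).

u = 3*sin(2*t)/10 + 3*cos(2*t)/20 - 83*cos(2*t)*exp(-2*t)/20 - 49*exp(-2*t)*sin(2*t)/20

Characteristic equation r² + 4r + 8 = 0 has discriminant (4)² - 4·(8) = -16 < 0, so r = -2 ± 2i.
Hence u_h = C1*cos(2*t)*exp(-2*t) + C2*exp(-2*t)*sin(2*t).
Try u_p = A*cos(2*t) + B*sin(2*t). Substituting and equating the coefficients of cos(2t) and sin(2t) gives A = 3/20, B = 3/10, so u_p = 3*sin(2*t)/10 + 3*cos(2*t)/20.
General solution: u = 3*sin(2*t)/10 + 3*cos(2*t)/20 + C1*cos(2*t)*exp(-2*t) + C2*exp(-2*t)*sin(2*t).
Apply the initial conditions: u(0) = 3/20 + C1 = -4 and u'(0) = 3/5 - 2*C1 + 2*C2 = 4. Solving gives C1 = -83/20, C2 = -49/20.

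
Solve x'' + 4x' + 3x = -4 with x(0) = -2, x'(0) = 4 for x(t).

x = -4/3 - 5*exp(-3*t)/3 + exp(-t)

Characteristic equation r² + 4r + 3 = 0 factors as (r + 1)(r + 3) = 0, so r = -1, -3.
Hence x_h = C1*exp(-t) + C2*exp(-3*t).
For the particular solution try x_p = A0. Substituting and matching coefficients of each power of t gives A0 = -4/3, so x_p = -4/3.
General solution: x = -4/3 + C1*exp(-t) + C2*exp(-3*t).
Apply the initial conditions: x(0) = -4/3 + C1 + C2 = -2 and x'(0) = -C1 - 3*C2 = 4. Solving gives C1 = 1, C2 = -5/3.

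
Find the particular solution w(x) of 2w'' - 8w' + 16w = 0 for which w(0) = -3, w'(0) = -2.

Divide through by 2: w'' - 4w' + 8w = 0.
Characteristic equation r² - 4r + 8 = 0 has discriminant (-4)² - 4·(8) = -16 < 0, so r = 2 ± 2i.
Hence w_h = C1*cos(2*x)*exp(2*x) + C2*exp(2*x)*sin(2*x).
Apply the initial conditions: w(0) = C1 = -3 and w'(0) = 2*C1 + 2*C2 = -2. Solving gives C1 = -3, C2 = 2.

w = -3*cos(2*x)*exp(2*x) + 2*exp(2*x)*sin(2*x)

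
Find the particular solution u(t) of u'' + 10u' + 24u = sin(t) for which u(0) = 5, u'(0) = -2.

Characteristic equation r² + 10r + 24 = 0 factors as (r + 6)(r + 4) = 0, so r = -6, -4.
Hence u_h = C1*exp(-6*t) + C2*exp(-4*t).
Try u_p = A*cos(t) + B*sin(t). Substituting and equating the coefficients of cos(t) and sin(t) gives A = -10/629, B = 23/629, so u_p = -10*cos(t)/629 + 23*sin(t)/629.
General solution: u = -10*cos(t)/629 + 23*sin(t)/629 + C1*exp(-6*t) + C2*exp(-4*t).
Apply the initial conditions: u(0) = -10/629 + C1 + C2 = 5 and u'(0) = 23/629 - 6*C1 - 4*C2 = -2. Solving gives C1 = -667/74, C2 = 477/34.

u = -667*exp(-6*t)/74 - 10*cos(t)/629 + 23*sin(t)/629 + 477*exp(-4*t)/34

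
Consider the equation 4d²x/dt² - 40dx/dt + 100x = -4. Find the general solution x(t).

x = -1/25 + C1*exp(5*t) + C2*t*exp(5*t)

Divide through by 4: x'' - 10x' + 25x = -1.
Characteristic equation r² - 10r + 25 = 0 has discriminant (-10)² - 4·(25) = 0, so r = 5 is a repeated root.
Hence x_h = (C1 + C2*t)*exp(5*t).
For the particular solution try x_p = A0. Substituting and matching coefficients of each power of t gives A0 = -1/25, so x_p = -1/25.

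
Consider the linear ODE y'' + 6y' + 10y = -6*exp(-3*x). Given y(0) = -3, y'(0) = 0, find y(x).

y = -6*exp(-3*x) - 9*exp(-3*x)*sin(x) + 3*cos(x)*exp(-3*x)

Characteristic equation r² + 6r + 10 = 0 has discriminant (6)² - 4·(10) = -4 < 0, so r = -3 ± i.
Hence y_h = C1*cos(x)*exp(-3*x) + C2*exp(-3*x)*sin(x).
Try y_p = A*exp(-3*x). Substituting into the equation and dividing by exp(-3*x) gives A = -6, so y_p = -6*exp(-3*x).
General solution: y = -6*exp(-3*x) + C1*cos(x)*exp(-3*x) + C2*exp(-3*x)*sin(x).
Apply the initial conditions: y(0) = -6 + C1 = -3 and y'(0) = 18 + C2 - 3*C1 = 0. Solving gives C1 = 3, C2 = -9.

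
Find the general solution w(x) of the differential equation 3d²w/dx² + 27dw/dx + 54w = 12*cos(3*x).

Divide through by 3: w'' + 9w' + 18w = 4*cos(3*x).
Characteristic equation r² + 9r + 18 = 0 factors as (r + 3)(r + 6) = 0, so r = -3, -6.
Hence w_h = C1*exp(-3*x) + C2*exp(-6*x).
Try w_p = A*cos(3*x) + B*sin(3*x). Substituting and equating the coefficients of cos(3x) and sin(3x) gives A = 2/45, B = 2/15, so w_p = 2*sin(3*x)/15 + 2*cos(3*x)/45.

w = 2*sin(3*x)/15 + 2*cos(3*x)/45 + C1*exp(-3*x) + C2*exp(-6*x)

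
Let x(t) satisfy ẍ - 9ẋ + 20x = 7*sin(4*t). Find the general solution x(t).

x = 7*sin(4*t)/328 + 63*cos(4*t)/328 + C1*exp(5*t) + C2*exp(4*t)

Characteristic equation r² - 9r + 20 = 0 factors as (r - 5)(r - 4) = 0, so r = 5, 4.
Hence x_h = C1*exp(5*t) + C2*exp(4*t).
Try x_p = A*cos(4*t) + B*sin(4*t). Substituting and equating the coefficients of cos(4t) and sin(4t) gives A = 63/328, B = 7/328, so x_p = 7*sin(4*t)/328 + 63*cos(4*t)/328.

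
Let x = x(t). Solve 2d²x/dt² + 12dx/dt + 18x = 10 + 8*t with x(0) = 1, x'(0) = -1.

x = 7/27 + 4*t/9 + 20*exp(-3*t)/27 + 7*t*exp(-3*t)/9

Divide through by 2: x'' + 6x' + 9x = 5 + 4*t.
Characteristic equation r² + 6r + 9 = 0 has discriminant (6)² - 4·(9) = 0, so r = -3 is a repeated root.
Hence x_h = (C1 + C2*t)*exp(-3*t).
For the particular solution try x_p = A0 + A1*t. Substituting and matching coefficients of each power of t gives A0 = 7/27, A1 = 4/9, so x_p = 7/27 + 4*t/9.
General solution: x = 7/27 + 4*t/9 + C1*exp(-3*t) + C2*t*exp(-3*t).
Apply the initial conditions: x(0) = 7/27 + C1 = 1 and x'(0) = 4/9 + C2 - 3*C1 = -1. Solving gives C1 = 20/27, C2 = 7/9.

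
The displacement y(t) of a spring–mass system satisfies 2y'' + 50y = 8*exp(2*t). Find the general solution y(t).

Divide through by 2: y'' + 25y = 4*exp(2*t).
Characteristic equation r² + 25 = 0 has discriminant (0)² - 4·(25) = -100 < 0, so r = ± 5i.
Hence y_h = C1*cos(5*t) + C2*sin(5*t).
Try y_p = A*exp(2*t). Substituting into the equation and dividing by exp(2*t) gives A = 4/29, so y_p = 4*exp(2*t)/29.

y = 4*exp(2*t)/29 + C1*cos(5*t) + C2*sin(5*t)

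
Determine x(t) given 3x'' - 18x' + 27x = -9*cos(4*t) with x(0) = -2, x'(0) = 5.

Divide through by 3: x'' - 6x' + 9x = -3*cos(4*t).
Characteristic equation r² - 6r + 9 = 0 has discriminant (-6)² - 4·(9) = 0, so r = 3 is a repeated root.
Hence x_h = (C1 + C2*t)*exp(3*t).
Try x_p = A*cos(4*t) + B*sin(4*t). Substituting and equating the coefficients of cos(4t) and sin(4t) gives A = 21/625, B = 72/625, so x_p = 21*cos(4*t)/625 + 72*sin(4*t)/625.
General solution: x = 21*cos(4*t)/625 + 72*sin(4*t)/625 + C1*exp(3*t) + C2*t*exp(3*t).
Apply the initial conditions: x(0) = 21/625 + C1 = -2 and x'(0) = 288/625 + C2 + 3*C1 = 5. Solving gives C1 = -1271/625, C2 = 266/25.

x = -1271*exp(3*t)/625 + 21*cos(4*t)/625 + 72*sin(4*t)/625 + 266*t*exp(3*t)/25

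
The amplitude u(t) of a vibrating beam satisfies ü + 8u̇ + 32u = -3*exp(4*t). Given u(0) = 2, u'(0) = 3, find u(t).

Characteristic equation r² + 8r + 32 = 0 has discriminant (8)² - 4·(32) = -64 < 0, so r = -4 ± 4i.
Hence u_h = C1*cos(4*t)*exp(-4*t) + C2*exp(-4*t)*sin(4*t).
Try u_p = A*exp(4*t). Substituting into the equation and dividing by exp(4*t) gives A = -3/80, so u_p = -3*exp(4*t)/80.
General solution: u = -3*exp(4*t)/80 + C1*cos(4*t)*exp(-4*t) + C2*exp(-4*t)*sin(4*t).
Apply the initial conditions: u(0) = -3/80 + C1 = 2 and u'(0) = -3/20 - 4*C1 + 4*C2 = 3. Solving gives C1 = 163/80, C2 = 113/40.

u = -3*exp(4*t)/80 + 113*exp(-4*t)*sin(4*t)/40 + 163*cos(4*t)*exp(-4*t)/80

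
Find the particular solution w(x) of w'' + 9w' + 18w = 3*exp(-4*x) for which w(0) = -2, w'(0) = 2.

Characteristic equation r² + 9r + 18 = 0 factors as (r + 3)(r + 6) = 0, so r = -3, -6.
Hence w_h = C1*exp(-3*x) + C2*exp(-6*x).
Try w_p = A*exp(-4*x). Substituting into the equation and dividing by exp(-4*x) gives A = -3/2, so w_p = -3*exp(-4*x)/2.
General solution: w = -3*exp(-4*x)/2 + C1*exp(-3*x) + C2*exp(-6*x).
Apply the initial conditions: w(0) = -3/2 + C1 + C2 = -2 and w'(0) = 6 - 6*C2 - 3*C1 = 2. Solving gives C1 = -7/3, C2 = 11/6.

w = -7*exp(-3*x)/3 - 3*exp(-4*x)/2 + 11*exp(-6*x)/6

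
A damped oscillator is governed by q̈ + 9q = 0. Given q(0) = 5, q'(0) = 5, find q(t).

Characteristic equation r² + 9 = 0 has discriminant (0)² - 4·(9) = -36 < 0, so r = ± 3i.
Hence q_h = C1*cos(3*t) + C2*sin(3*t).
Apply the initial conditions: q(0) = C1 = 5 and q'(0) = 3*C2 = 5. Solving gives C1 = 5, C2 = 5/3.

q = 5*cos(3*t) + 5*sin(3*t)/3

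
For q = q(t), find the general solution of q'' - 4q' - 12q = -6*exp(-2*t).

q = C1*exp(6*t) + C2*exp(-2*t) + 3*t*exp(-2*t)/4

Characteristic equation r² - 4r - 12 = 0 factors as (r - 6)(r + 2) = 0, so r = 6, -2.
Hence q_h = C1*exp(6*t) + C2*exp(-2*t).
Since exp(-2*t) solves the homogeneous equation (r = -2 is a root of multiplicity 1), multiply the trial by t. Try q_p = A*t*exp(-2*t). Substituting into the equation and dividing by exp(-2*t) gives A = 3/4, so q_p = 3*t*exp(-2*t)/4.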